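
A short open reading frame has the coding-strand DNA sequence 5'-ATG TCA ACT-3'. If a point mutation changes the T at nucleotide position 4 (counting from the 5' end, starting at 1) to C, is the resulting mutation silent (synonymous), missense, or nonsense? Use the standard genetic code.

Position 4 falls in codon 2: TCA → Ser.
After the substitution the codon is CCA → Pro.
Ser ≠ Pro, so this is a missense mutation.

missense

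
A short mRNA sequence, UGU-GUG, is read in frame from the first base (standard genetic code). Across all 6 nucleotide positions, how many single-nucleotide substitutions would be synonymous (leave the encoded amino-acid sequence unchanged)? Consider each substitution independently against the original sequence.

4

Codon 1 (UGU, Cys): 1 synonymous substitution.
Codon 2 (GUG, Val): 3 synonymous substitutions.
Total: 1 + 3 = 4.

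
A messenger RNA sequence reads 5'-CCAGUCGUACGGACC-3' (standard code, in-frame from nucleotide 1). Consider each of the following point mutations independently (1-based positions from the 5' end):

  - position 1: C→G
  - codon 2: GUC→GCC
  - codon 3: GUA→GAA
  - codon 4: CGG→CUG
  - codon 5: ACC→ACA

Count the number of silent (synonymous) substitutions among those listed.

1

Codon 1: CCA (Pro) → GCA (Ala) — missense.
Codon 2: GUC (Val) → GCC (Ala) — missense.
Codon 3: GUA (Val) → GAA (Glu) — missense.
Codon 4: CGG (Arg) → CUG (Leu) — missense.
Codon 5: ACC (Thr) → ACA (Thr) — synonymous.
Synonymous: 1 of 5.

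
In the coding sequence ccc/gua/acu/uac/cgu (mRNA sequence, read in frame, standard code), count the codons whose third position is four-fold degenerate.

4

Codon 1 CCC (Pro): third position 4-fold.
Codon 2 GUA (Val): third position 4-fold.
Codon 3 ACU (Thr): third position 4-fold.
Codon 4 UAC (Tyr): third position 2-fold.
Codon 5 CGU (Arg): third position 4-fold.
Four-fold degenerate third positions: 4.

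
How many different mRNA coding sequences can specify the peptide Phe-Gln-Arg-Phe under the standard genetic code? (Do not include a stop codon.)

48

Phe: 2 codons.
Gln: 2 codons.
Arg: 6 codons.
Phe: 2 codons.
2 × 2 × 6 × 2 = 48.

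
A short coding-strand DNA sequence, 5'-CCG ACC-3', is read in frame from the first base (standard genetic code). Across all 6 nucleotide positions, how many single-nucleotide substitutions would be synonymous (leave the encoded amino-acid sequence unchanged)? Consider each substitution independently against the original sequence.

Codon 1 (CCG, Pro): 3 synonymous substitutions.
Codon 2 (ACC, Thr): 3 synonymous substitutions.
Total: 3 + 3 = 6.

6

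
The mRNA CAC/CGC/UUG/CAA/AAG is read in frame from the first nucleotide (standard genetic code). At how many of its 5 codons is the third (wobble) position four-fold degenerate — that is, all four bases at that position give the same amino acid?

1

Codon 1 CAC (His): third position 2-fold.
Codon 2 CGC (Arg): third position 4-fold.
Codon 3 UUG (Leu): third position 2-fold.
Codon 4 CAA (Gln): third position 2-fold.
Codon 5 AAG (Lys): third position 2-fold.
Four-fold degenerate third positions: 1.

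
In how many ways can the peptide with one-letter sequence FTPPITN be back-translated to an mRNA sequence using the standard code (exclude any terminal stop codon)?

3072

Phe: 2 codons.
Thr: 4 codons.
Pro: 4 codons.
Pro: 4 codons.
Ile: 3 codons.
Thr: 4 codons.
Asn: 2 codons.
2 × 4 × 4 × 4 × 3 × 4 × 2 = 3072.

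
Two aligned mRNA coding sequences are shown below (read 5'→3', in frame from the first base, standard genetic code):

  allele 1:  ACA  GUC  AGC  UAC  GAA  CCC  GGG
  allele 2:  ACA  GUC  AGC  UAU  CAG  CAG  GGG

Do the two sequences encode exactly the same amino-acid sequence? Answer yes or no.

no

Codon 1: ACA Thr / ACA Thr — identical.
Codon 2: GUC Val / GUC Val — identical.
Codon 3: AGC Ser / AGC Ser — identical.
Codon 4: UAC Tyr / UAU Tyr — synonymous.
Codon 5: GAA Glu / CAG Gln — nonsynonymous.
Codon 6: CCC Pro / CAG Gln — nonsynonymous.
Codon 7: GGG Gly / GGG Gly — identical.
Nonsynonymous differences: 2 → different protein.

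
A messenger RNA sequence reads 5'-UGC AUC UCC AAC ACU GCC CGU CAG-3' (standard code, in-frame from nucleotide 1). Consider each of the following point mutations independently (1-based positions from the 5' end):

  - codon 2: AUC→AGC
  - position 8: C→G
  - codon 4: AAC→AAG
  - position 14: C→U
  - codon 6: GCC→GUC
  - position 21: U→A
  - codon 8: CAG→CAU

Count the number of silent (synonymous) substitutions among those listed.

Codon 2: AUC (Ile) → AGC (Ser) — missense.
Codon 3: UCC (Ser) → UGC (Cys) — missense.
Codon 4: AAC (Asn) → AAG (Lys) — missense.
Codon 5: ACU (Thr) → AUU (Ile) — missense.
Codon 6: GCC (Ala) → GUC (Val) — missense.
Codon 7: CGU (Arg) → CGA (Arg) — synonymous.
Codon 8: CAG (Gln) → CAU (His) — missense.
Synonymous: 1 of 7.

1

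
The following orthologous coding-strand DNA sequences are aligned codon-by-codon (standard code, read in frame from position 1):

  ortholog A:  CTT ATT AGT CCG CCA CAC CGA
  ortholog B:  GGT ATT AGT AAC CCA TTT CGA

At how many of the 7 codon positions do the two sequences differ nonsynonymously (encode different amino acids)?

Codon 1: CTT Leu / GGT Gly — nonsynonymous.
Codon 2: ATT Ile / ATT Ile — identical.
Codon 3: AGT Ser / AGT Ser — identical.
Codon 4: CCG Pro / AAC Asn — nonsynonymous.
Codon 5: CCA Pro / CCA Pro — identical.
Codon 6: CAC His / TTT Phe — nonsynonymous.
Codon 7: CGA Arg / CGA Arg — identical.
Nonsynonymous differences: 3.

3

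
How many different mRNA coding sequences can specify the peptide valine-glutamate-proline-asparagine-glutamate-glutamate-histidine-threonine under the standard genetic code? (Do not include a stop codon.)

2048

Val: 4 codons.
Glu: 2 codons.
Pro: 4 codons.
Asn: 2 codons.
Glu: 2 codons.
Glu: 2 codons.
His: 2 codons.
Thr: 4 codons.
4 × 2 × 4 × 2 × 2 × 2 × 2 × 4 = 2048.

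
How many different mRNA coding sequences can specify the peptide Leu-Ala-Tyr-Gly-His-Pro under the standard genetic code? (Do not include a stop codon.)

Leu: 6 codons.
Ala: 4 codons.
Tyr: 2 codons.
Gly: 4 codons.
His: 2 codons.
Pro: 4 codons.
6 × 4 × 2 × 4 × 2 × 4 = 1536.

1536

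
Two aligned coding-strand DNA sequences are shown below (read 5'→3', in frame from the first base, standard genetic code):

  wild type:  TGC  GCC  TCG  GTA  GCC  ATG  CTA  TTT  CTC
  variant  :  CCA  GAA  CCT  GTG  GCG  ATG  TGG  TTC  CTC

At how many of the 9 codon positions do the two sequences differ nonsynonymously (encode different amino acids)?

Codon 1: TGC Cys / CCA Pro — nonsynonymous.
Codon 2: GCC Ala / GAA Glu — nonsynonymous.
Codon 3: TCG Ser / CCT Pro — nonsynonymous.
Codon 4: GTA Val / GTG Val — synonymous.
Codon 5: GCC Ala / GCG Ala — synonymous.
Codon 6: ATG Met / ATG Met — identical.
Codon 7: CTA Leu / TGG Trp — nonsynonymous.
Codon 8: TTT Phe / TTC Phe — synonymous.
Codon 9: CTC Leu / CTC Leu — identical.
Nonsynonymous differences: 4.

4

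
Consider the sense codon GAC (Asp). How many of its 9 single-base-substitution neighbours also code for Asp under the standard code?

1

Position 1: none → 0 synonymous.
Position 2: none → 0 synonymous.
Position 3: GAU → 1 synonymous.
Total: 0 + 0 + 1 = 1.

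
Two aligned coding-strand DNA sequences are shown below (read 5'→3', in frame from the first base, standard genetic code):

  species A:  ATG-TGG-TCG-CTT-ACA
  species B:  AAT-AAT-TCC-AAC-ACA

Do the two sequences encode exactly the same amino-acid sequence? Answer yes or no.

Codon 1: ATG Met / AAT Asn — nonsynonymous.
Codon 2: TGG Trp / AAT Asn — nonsynonymous.
Codon 3: TCG Ser / TCC Ser — synonymous.
Codon 4: CTT Leu / AAC Asn — nonsynonymous.
Codon 5: ACA Thr / ACA Thr — identical.
Nonsynonymous differences: 3 → different protein.

no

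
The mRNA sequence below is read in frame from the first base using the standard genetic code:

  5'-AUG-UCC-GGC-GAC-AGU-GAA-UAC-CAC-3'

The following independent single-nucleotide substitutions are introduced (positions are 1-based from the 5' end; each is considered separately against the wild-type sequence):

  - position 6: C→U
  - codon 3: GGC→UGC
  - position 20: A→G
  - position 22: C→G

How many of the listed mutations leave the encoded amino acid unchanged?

1

Codon 2: UCC (Ser) → UCU (Ser) — synonymous.
Codon 3: GGC (Gly) → UGC (Cys) — missense.
Codon 7: UAC (Tyr) → UGC (Cys) — missense.
Codon 8: CAC (His) → GAC (Asp) — missense.
Synonymous: 1 of 4.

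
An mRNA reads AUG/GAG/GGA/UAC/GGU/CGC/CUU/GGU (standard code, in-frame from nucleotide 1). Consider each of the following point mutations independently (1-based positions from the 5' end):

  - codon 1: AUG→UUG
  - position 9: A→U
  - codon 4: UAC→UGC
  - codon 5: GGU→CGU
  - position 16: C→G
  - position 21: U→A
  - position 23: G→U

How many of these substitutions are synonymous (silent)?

Codon 1: AUG (Met) → UUG (Leu) — missense.
Codon 3: GGA (Gly) → GGU (Gly) — synonymous.
Codon 4: UAC (Tyr) → UGC (Cys) — missense.
Codon 5: GGU (Gly) → CGU (Arg) — missense.
Codon 6: CGC (Arg) → GGC (Gly) — missense.
Codon 7: CUU (Leu) → CUA (Leu) — synonymous.
Codon 8: GGU (Gly) → GUU (Val) — missense.
Synonymous: 2 of 7.

2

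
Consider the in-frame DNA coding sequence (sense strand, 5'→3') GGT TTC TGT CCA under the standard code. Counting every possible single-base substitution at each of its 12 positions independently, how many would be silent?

8

Codon 1 (GGT, Gly): 3 synonymous substitutions.
Codon 2 (TTC, Phe): 1 synonymous substitution.
Codon 3 (TGT, Cys): 1 synonymous substitution.
Codon 4 (CCA, Pro): 3 synonymous substitutions.
Total: 3 + 1 + 1 + 3 = 8.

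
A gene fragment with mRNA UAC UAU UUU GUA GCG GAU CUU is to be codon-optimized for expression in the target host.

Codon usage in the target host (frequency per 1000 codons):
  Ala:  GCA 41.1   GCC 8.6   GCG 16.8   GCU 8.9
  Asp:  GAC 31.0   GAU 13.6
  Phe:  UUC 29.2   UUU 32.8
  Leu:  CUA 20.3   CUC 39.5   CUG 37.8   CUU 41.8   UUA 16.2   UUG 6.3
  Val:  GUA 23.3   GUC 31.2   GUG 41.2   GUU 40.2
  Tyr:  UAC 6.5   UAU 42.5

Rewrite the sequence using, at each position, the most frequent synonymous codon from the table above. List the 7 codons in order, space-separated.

UAU UAU UUU GUG GCA GAC CUU

Codon 1 (Tyr): best is UAU at 42.5.
Codon 2 (Tyr): best is UAU at 42.5.
Codon 3 (Phe): best is UUU at 32.8.
Codon 4 (Val): best is GUG at 41.2.
Codon 5 (Ala): best is GCA at 41.1.
Codon 6 (Asp): best is GAC at 31.0.
Codon 7 (Leu): best is CUU at 41.8.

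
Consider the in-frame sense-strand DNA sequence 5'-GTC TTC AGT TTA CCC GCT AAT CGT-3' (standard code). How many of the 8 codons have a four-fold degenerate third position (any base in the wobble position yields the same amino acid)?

4

Codon 1 GTC (Val): third position 4-fold.
Codon 2 TTC (Phe): third position 2-fold.
Codon 3 AGT (Ser): third position 2-fold.
Codon 4 TTA (Leu): third position 2-fold.
Codon 5 CCC (Pro): third position 4-fold.
Codon 6 GCT (Ala): third position 4-fold.
Codon 7 AAT (Asn): third position 2-fold.
Codon 8 CGT (Arg): third position 4-fold.
Four-fold degenerate third positions: 4.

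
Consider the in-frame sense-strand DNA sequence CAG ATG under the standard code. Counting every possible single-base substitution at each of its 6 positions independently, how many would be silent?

Codon 1 (CAG, Gln): 1 synonymous substitution.
Codon 2 (ATG, Met): 0 synonymous substitutions.
Total: 1 + 0 = 1.

1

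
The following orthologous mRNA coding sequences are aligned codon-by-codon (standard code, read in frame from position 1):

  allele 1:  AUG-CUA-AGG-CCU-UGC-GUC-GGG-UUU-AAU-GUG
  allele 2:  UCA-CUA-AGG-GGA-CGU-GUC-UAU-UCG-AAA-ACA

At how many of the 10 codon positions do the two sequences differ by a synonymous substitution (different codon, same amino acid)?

Codon 1: AUG Met / UCA Ser — nonsynonymous.
Codon 2: CUA Leu / CUA Leu — identical.
Codon 3: AGG Arg / AGG Arg — identical.
Codon 4: CCU Pro / GGA Gly — nonsynonymous.
Codon 5: UGC Cys / CGU Arg — nonsynonymous.
Codon 6: GUC Val / GUC Val — identical.
Codon 7: GGG Gly / UAU Tyr — nonsynonymous.
Codon 8: UUU Phe / UCG Ser — nonsynonymous.
Codon 9: AAU Asn / AAA Lys — nonsynonymous.
Codon 10: GUG Val / ACA Thr — nonsynonymous.
Synonymous differences: 0.

0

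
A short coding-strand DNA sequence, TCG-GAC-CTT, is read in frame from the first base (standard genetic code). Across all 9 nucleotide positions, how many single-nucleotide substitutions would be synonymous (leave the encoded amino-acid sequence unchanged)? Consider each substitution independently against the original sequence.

7

Codon 1 (TCG, Ser): 3 synonymous substitutions.
Codon 2 (GAC, Asp): 1 synonymous substitution.
Codon 3 (CTT, Leu): 3 synonymous substitutions.
Total: 3 + 1 + 3 = 7.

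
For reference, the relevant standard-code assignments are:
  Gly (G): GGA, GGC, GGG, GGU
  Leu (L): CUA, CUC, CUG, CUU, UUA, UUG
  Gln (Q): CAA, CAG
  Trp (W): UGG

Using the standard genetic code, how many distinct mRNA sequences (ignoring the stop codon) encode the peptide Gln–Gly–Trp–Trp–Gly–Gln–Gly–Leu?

Gln: 2 codons.
Gly: 4 codons.
Trp: 1 codon.
Trp: 1 codon.
Gly: 4 codons.
Gln: 2 codons.
Gly: 4 codons.
Leu: 6 codons.
2 × 4 × 1 × 1 × 4 × 2 × 4 × 6 = 1536.

1536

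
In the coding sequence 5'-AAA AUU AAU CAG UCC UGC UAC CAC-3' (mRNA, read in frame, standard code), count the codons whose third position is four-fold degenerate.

Codon 1 AAA (Lys): third position 2-fold.
Codon 2 AUU (Ile): third position 3-fold.
Codon 3 AAU (Asn): third position 2-fold.
Codon 4 CAG (Gln): third position 2-fold.
Codon 5 UCC (Ser): third position 4-fold.
Codon 6 UGC (Cys): third position 2-fold.
Codon 7 UAC (Tyr): third position 2-fold.
Codon 8 CAC (His): third position 2-fold.
Four-fold degenerate third positions: 1.

1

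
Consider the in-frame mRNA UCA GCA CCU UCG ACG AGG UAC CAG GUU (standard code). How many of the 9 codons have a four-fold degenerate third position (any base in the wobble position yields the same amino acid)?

Codon 1 UCA (Ser): third position 4-fold.
Codon 2 GCA (Ala): third position 4-fold.
Codon 3 CCU (Pro): third position 4-fold.
Codon 4 UCG (Ser): third position 4-fold.
Codon 5 ACG (Thr): third position 4-fold.
Codon 6 AGG (Arg): third position 2-fold.
Codon 7 UAC (Tyr): third position 2-fold.
Codon 8 CAG (Gln): third position 2-fold.
Codon 9 GUU (Val): third position 4-fold.
Four-fold degenerate third positions: 6.

6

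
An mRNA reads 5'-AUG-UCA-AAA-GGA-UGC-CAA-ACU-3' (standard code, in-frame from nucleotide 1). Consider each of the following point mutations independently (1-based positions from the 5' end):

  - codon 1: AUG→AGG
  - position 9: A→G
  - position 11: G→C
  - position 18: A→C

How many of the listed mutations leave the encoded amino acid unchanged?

1

Codon 1: AUG (Met) → AGG (Arg) — missense.
Codon 3: AAA (Lys) → AAG (Lys) — synonymous.
Codon 4: GGA (Gly) → GCA (Ala) — missense.
Codon 6: CAA (Gln) → CAC (His) — missense.
Synonymous: 1 of 4.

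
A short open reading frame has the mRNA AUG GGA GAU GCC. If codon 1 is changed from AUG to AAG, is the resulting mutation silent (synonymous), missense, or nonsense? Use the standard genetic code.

missense

Position 2 falls in codon 1: AUG → Met.
After the substitution the codon is AAG → Lys.
Met ≠ Lys, so this is a missense mutation.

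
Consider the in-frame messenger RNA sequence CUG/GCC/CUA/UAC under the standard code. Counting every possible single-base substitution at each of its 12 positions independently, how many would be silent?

Codon 1 (CUG, Leu): 4 synonymous substitutions.
Codon 2 (GCC, Ala): 3 synonymous substitutions.
Codon 3 (CUA, Leu): 4 synonymous substitutions.
Codon 4 (UAC, Tyr): 1 synonymous substitution.
Total: 4 + 3 + 4 + 1 = 12.

12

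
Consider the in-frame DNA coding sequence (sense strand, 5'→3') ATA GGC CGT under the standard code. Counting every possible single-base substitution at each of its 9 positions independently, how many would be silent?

Codon 1 (ATA, Ile): 2 synonymous substitutions.
Codon 2 (GGC, Gly): 3 synonymous substitutions.
Codon 3 (CGT, Arg): 3 synonymous substitutions.
Total: 2 + 3 + 3 = 8.

8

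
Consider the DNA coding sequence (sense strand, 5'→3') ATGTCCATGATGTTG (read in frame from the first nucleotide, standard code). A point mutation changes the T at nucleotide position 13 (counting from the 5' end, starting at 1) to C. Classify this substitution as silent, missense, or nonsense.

silent

Position 13 falls in codon 5: TTG → Leu.
After the substitution the codon is CTG → Leu.
Both encode Leu, so the change is synonymous.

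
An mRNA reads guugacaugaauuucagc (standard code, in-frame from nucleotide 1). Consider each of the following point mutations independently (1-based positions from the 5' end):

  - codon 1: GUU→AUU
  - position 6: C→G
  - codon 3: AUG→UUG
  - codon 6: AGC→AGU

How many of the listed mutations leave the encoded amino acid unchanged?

1

Codon 1: GUU (Val) → AUU (Ile) — missense.
Codon 2: GAC (Asp) → GAG (Glu) — missense.
Codon 3: AUG (Met) → UUG (Leu) — missense.
Codon 6: AGC (Ser) → AGU (Ser) — synonymous.
Synonymous: 1 of 4.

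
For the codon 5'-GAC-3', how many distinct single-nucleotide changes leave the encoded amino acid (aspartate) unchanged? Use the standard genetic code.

Position 1: none → 0 synonymous.
Position 2: none → 0 synonymous.
Position 3: GAU → 1 synonymous.
Total: 0 + 0 + 1 = 1.

1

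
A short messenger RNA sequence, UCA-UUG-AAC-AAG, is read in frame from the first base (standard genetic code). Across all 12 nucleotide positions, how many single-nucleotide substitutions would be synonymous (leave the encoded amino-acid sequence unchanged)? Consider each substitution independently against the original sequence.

Codon 1 (UCA, Ser): 3 synonymous substitutions.
Codon 2 (UUG, Leu): 2 synonymous substitutions.
Codon 3 (AAC, Asn): 1 synonymous substitution.
Codon 4 (AAG, Lys): 1 synonymous substitution.
Total: 3 + 2 + 1 + 1 = 7.

7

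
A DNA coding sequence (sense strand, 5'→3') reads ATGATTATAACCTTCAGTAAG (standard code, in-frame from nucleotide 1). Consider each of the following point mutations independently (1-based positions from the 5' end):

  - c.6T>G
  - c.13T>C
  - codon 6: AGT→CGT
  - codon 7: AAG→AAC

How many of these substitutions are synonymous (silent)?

0

Codon 2: ATT (Ile) → ATG (Met) — missense.
Codon 5: TTC (Phe) → CTC (Leu) — missense.
Codon 6: AGT (Ser) → CGT (Arg) — missense.
Codon 7: AAG (Lys) → AAC (Asn) — missense.
Synonymous: 0 of 4.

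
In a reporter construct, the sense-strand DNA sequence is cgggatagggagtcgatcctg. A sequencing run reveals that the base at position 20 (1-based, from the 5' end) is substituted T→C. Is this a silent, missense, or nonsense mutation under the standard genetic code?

Position 20 falls in codon 7: CTG → Leu.
After the substitution the codon is CCG → Pro.
Leu ≠ Pro, so this is a missense mutation.

missense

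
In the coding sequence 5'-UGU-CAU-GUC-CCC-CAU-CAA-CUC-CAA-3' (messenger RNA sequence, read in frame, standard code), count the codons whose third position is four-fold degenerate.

3

Codon 1 UGU (Cys): third position 2-fold.
Codon 2 CAU (His): third position 2-fold.
Codon 3 GUC (Val): third position 4-fold.
Codon 4 CCC (Pro): third position 4-fold.
Codon 5 CAU (His): third position 2-fold.
Codon 6 CAA (Gln): third position 2-fold.
Codon 7 CUC (Leu): third position 4-fold.
Codon 8 CAA (Gln): third position 2-fold.
Four-fold degenerate third positions: 3.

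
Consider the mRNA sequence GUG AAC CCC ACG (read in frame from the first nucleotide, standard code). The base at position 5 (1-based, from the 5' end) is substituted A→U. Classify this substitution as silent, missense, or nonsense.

Position 5 falls in codon 2: AAC → Asn.
After the substitution the codon is AUC → Ile.
Asn ≠ Ile, so this is a missense mutation.

missense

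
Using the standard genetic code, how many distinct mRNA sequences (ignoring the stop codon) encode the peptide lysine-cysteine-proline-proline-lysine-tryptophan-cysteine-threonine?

Lys: 2 codons.
Cys: 2 codons.
Pro: 4 codons.
Pro: 4 codons.
Lys: 2 codons.
Trp: 1 codon.
Cys: 2 codons.
Thr: 4 codons.
2 × 2 × 4 × 4 × 2 × 1 × 2 × 4 = 1024.

1024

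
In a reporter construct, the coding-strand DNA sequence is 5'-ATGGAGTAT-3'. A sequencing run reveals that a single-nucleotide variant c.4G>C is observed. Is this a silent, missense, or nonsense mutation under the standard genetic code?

missense

Position 4 falls in codon 2: GAG → Glu.
After the substitution the codon is CAG → Gln.
Glu ≠ Gln, so this is a missense mutation.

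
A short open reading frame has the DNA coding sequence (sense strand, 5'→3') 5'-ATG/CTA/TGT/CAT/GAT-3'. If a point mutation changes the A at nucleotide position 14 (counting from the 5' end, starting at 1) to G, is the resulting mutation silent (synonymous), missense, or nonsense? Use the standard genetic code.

Position 14 falls in codon 5: GAT → Asp.
After the substitution the codon is GGT → Gly.
Asp ≠ Gly, so this is a missense mutation.

missense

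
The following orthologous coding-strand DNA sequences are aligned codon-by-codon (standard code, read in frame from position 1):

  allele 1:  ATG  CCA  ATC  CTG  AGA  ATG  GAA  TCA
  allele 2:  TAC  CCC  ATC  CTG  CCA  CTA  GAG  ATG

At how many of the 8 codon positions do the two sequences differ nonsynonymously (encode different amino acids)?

Codon 1: ATG Met / TAC Tyr — nonsynonymous.
Codon 2: CCA Pro / CCC Pro — synonymous.
Codon 3: ATC Ile / ATC Ile — identical.
Codon 4: CTG Leu / CTG Leu — identical.
Codon 5: AGA Arg / CCA Pro — nonsynonymous.
Codon 6: ATG Met / CTA Leu — nonsynonymous.
Codon 7: GAA Glu / GAG Glu — synonymous.
Codon 8: TCA Ser / ATG Met — nonsynonymous.
Nonsynonymous differences: 4.

4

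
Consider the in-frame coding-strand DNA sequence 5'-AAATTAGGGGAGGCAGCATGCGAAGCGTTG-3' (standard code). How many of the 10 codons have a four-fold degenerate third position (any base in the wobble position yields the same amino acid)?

4

Codon 1 AAA (Lys): third position 2-fold.
Codon 2 TTA (Leu): third position 2-fold.
Codon 3 GGG (Gly): third position 4-fold.
Codon 4 GAG (Glu): third position 2-fold.
Codon 5 GCA (Ala): third position 4-fold.
Codon 6 GCA (Ala): third position 4-fold.
Codon 7 TGC (Cys): third position 2-fold.
Codon 8 GAA (Glu): third position 2-fold.
Codon 9 GCG (Ala): third position 4-fold.
Codon 10 TTG (Leu): third position 2-fold.
Four-fold degenerate third positions: 4.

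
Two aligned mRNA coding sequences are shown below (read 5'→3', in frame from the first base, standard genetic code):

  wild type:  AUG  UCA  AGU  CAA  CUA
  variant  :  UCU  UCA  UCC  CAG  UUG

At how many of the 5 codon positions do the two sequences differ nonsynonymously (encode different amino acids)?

1

Codon 1: AUG Met / UCU Ser — nonsynonymous.
Codon 2: UCA Ser / UCA Ser — identical.
Codon 3: AGU Ser / UCC Ser — synonymous.
Codon 4: CAA Gln / CAG Gln — synonymous.
Codon 5: CUA Leu / UUG Leu — synonymous.
Nonsynonymous differences: 1.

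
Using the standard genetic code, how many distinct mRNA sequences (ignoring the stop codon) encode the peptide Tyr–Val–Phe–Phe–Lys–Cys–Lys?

Tyr: 2 codons.
Val: 4 codons.
Phe: 2 codons.
Phe: 2 codons.
Lys: 2 codons.
Cys: 2 codons.
Lys: 2 codons.
2 × 4 × 2 × 2 × 2 × 2 × 2 = 256.

256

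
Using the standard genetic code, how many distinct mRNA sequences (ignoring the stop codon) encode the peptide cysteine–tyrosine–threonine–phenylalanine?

32

Cys: 2 codons.
Tyr: 2 codons.
Thr: 4 codons.
Phe: 2 codons.
2 × 2 × 4 × 2 = 32.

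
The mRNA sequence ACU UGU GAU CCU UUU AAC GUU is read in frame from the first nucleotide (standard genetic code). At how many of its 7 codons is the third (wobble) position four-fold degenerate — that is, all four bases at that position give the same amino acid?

3

Codon 1 ACU (Thr): third position 4-fold.
Codon 2 UGU (Cys): third position 2-fold.
Codon 3 GAU (Asp): third position 2-fold.
Codon 4 CCU (Pro): third position 4-fold.
Codon 5 UUU (Phe): third position 2-fold.
Codon 6 AAC (Asn): third position 2-fold.
Codon 7 GUU (Val): third position 4-fold.
Four-fold degenerate third positions: 3.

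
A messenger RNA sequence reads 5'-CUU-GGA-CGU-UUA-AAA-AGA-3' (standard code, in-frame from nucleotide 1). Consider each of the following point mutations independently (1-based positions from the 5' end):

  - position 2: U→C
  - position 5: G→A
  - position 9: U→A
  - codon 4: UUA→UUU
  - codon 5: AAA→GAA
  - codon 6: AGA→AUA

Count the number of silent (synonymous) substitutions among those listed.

Codon 1: CUU (Leu) → CCU (Pro) — missense.
Codon 2: GGA (Gly) → GAA (Glu) — missense.
Codon 3: CGU (Arg) → CGA (Arg) — synonymous.
Codon 4: UUA (Leu) → UUU (Phe) — missense.
Codon 5: AAA (Lys) → GAA (Glu) — missense.
Codon 6: AGA (Arg) → AUA (Ile) — missense.
Synonymous: 1 of 6.

1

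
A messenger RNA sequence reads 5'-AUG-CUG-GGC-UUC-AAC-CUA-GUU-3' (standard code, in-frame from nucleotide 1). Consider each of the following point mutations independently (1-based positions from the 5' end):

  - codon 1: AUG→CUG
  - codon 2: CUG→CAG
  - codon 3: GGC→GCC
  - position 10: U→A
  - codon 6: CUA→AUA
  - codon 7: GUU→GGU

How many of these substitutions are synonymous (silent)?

Codon 1: AUG (Met) → CUG (Leu) — missense.
Codon 2: CUG (Leu) → CAG (Gln) — missense.
Codon 3: GGC (Gly) → GCC (Ala) — missense.
Codon 4: UUC (Phe) → AUC (Ile) — missense.
Codon 6: CUA (Leu) → AUA (Ile) — missense.
Codon 7: GUU (Val) → GGU (Gly) — missense.
Synonymous: 0 of 6.

0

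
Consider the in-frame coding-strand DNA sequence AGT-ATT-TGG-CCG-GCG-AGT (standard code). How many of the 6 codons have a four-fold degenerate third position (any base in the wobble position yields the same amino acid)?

Codon 1 AGT (Ser): third position 2-fold.
Codon 2 ATT (Ile): third position 3-fold.
Codon 3 TGG (Trp): third position 1-fold.
Codon 4 CCG (Pro): third position 4-fold.
Codon 5 GCG (Ala): third position 4-fold.
Codon 6 AGT (Ser): third position 2-fold.
Four-fold degenerate third positions: 2.

2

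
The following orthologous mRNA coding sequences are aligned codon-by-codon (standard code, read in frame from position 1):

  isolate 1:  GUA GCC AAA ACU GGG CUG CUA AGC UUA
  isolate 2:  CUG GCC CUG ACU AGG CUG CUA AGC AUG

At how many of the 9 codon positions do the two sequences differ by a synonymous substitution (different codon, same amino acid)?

Codon 1: GUA Val / CUG Leu — nonsynonymous.
Codon 2: GCC Ala / GCC Ala — identical.
Codon 3: AAA Lys / CUG Leu — nonsynonymous.
Codon 4: ACU Thr / ACU Thr — identical.
Codon 5: GGG Gly / AGG Arg — nonsynonymous.
Codon 6: CUG Leu / CUG Leu — identical.
Codon 7: CUA Leu / CUA Leu — identical.
Codon 8: AGC Ser / AGC Ser — identical.
Codon 9: UUA Leu / AUG Met — nonsynonymous.
Synonymous differences: 0.

0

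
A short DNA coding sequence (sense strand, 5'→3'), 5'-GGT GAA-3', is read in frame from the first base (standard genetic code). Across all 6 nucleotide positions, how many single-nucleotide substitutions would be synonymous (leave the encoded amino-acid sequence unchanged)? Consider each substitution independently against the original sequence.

4

Codon 1 (GGT, Gly): 3 synonymous substitutions.
Codon 2 (GAA, Glu): 1 synonymous substitution.
Total: 3 + 1 = 4.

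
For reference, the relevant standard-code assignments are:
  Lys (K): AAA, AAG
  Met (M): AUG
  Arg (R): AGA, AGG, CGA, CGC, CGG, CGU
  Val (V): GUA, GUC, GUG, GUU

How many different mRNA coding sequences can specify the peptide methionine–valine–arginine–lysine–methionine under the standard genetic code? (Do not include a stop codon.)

48

Met: 1 codon.
Val: 4 codons.
Arg: 6 codons.
Lys: 2 codons.
Met: 1 codon.
1 × 4 × 6 × 2 × 1 = 48.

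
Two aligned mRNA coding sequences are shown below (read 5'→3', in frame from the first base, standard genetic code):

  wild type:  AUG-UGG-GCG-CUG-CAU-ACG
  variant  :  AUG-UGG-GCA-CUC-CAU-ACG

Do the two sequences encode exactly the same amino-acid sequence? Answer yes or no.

yes

Codon 1: AUG Met / AUG Met — identical.
Codon 2: UGG Trp / UGG Trp — identical.
Codon 3: GCG Ala / GCA Ala — synonymous.
Codon 4: CUG Leu / CUC Leu — synonymous.
Codon 5: CAU His / CAU His — identical.
Codon 6: ACG Thr / ACG Thr — identical.
Nonsynonymous differences: 0 → same protein.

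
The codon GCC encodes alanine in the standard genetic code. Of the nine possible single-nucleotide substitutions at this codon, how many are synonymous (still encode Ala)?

3

Position 1: none → 0 synonymous.
Position 2: none → 0 synonymous.
Position 3: GCU, GCA, GCG → 3 synonymous.
Total: 0 + 0 + 3 = 3.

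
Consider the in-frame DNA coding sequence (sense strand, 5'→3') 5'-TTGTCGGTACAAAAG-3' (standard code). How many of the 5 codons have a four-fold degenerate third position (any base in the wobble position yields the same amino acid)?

2

Codon 1 TTG (Leu): third position 2-fold.
Codon 2 TCG (Ser): third position 4-fold.
Codon 3 GTA (Val): third position 4-fold.
Codon 4 CAA (Gln): third position 2-fold.
Codon 5 AAG (Lys): third position 2-fold.
Four-fold degenerate third positions: 2.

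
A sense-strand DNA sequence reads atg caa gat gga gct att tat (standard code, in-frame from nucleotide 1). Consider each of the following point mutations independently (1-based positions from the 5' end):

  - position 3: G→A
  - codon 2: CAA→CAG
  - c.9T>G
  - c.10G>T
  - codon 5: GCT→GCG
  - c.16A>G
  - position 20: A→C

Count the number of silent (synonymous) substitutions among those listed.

2

Codon 1: ATG (Met) → ATA (Ile) — missense.
Codon 2: CAA (Gln) → CAG (Gln) — synonymous.
Codon 3: GAT (Asp) → GAG (Glu) — missense.
Codon 4: GGA (Gly) → TGA (Stop) — nonsense.
Codon 5: GCT (Ala) → GCG (Ala) — synonymous.
Codon 6: ATT (Ile) → GTT (Val) — missense.
Codon 7: TAT (Tyr) → TCT (Ser) — missense.
Synonymous: 2 of 7.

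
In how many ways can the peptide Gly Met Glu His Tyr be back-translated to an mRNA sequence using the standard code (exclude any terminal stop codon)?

Gly: 4 codons.
Met: 1 codon.
Glu: 2 codons.
His: 2 codons.
Tyr: 2 codons.
4 × 1 × 2 × 2 × 2 = 32.

32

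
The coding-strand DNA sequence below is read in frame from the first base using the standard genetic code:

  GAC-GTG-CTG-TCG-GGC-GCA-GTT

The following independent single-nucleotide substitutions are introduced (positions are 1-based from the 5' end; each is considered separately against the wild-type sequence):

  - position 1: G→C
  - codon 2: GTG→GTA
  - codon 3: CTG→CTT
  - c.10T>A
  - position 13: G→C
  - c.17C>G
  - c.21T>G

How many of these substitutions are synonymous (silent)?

3

Codon 1: GAC (Asp) → CAC (His) — missense.
Codon 2: GTG (Val) → GTA (Val) — synonymous.
Codon 3: CTG (Leu) → CTT (Leu) — synonymous.
Codon 4: TCG (Ser) → ACG (Thr) — missense.
Codon 5: GGC (Gly) → CGC (Arg) — missense.
Codon 6: GCA (Ala) → GGA (Gly) — missense.
Codon 7: GTT (Val) → GTG (Val) — synonymous.
Synonymous: 3 of 7.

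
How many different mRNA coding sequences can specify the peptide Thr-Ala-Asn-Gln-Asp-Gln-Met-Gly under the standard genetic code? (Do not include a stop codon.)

Thr: 4 codons.
Ala: 4 codons.
Asn: 2 codons.
Gln: 2 codons.
Asp: 2 codons.
Gln: 2 codons.
Met: 1 codon.
Gly: 4 codons.
4 × 4 × 2 × 2 × 2 × 2 × 1 × 4 = 1024.

1024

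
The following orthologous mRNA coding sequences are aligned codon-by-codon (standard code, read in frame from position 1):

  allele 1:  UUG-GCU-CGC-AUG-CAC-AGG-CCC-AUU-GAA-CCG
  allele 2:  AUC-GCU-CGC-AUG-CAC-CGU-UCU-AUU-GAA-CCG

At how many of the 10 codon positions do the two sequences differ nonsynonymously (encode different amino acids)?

2

Codon 1: UUG Leu / AUC Ile — nonsynonymous.
Codon 2: GCU Ala / GCU Ala — identical.
Codon 3: CGC Arg / CGC Arg — identical.
Codon 4: AUG Met / AUG Met — identical.
Codon 5: CAC His / CAC His — identical.
Codon 6: AGG Arg / CGU Arg — synonymous.
Codon 7: CCC Pro / UCU Ser — nonsynonymous.
Codon 8: AUU Ile / AUU Ile — identical.
Codon 9: GAA Glu / GAA Glu — identical.
Codon 10: CCG Pro / CCG Pro — identical.
Nonsynonymous differences: 2.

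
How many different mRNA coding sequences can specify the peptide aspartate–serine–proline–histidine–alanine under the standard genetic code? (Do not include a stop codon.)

Asp: 2 codons.
Ser: 6 codons.
Pro: 4 codons.
His: 2 codons.
Ala: 4 codons.
2 × 6 × 4 × 2 × 4 = 384.

384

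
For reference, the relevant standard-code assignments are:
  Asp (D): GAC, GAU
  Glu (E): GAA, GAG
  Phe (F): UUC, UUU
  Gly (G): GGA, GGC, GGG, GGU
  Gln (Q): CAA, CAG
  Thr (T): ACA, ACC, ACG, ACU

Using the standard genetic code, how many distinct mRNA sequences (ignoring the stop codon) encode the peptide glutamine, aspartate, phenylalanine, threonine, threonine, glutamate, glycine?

1024

Gln: 2 codons.
Asp: 2 codons.
Phe: 2 codons.
Thr: 4 codons.
Thr: 4 codons.
Glu: 2 codons.
Gly: 4 codons.
2 × 2 × 2 × 4 × 4 × 2 × 4 = 1024.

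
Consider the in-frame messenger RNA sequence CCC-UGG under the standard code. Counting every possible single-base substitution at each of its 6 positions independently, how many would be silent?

3

Codon 1 (CCC, Pro): 3 synonymous substitutions.
Codon 2 (UGG, Trp): 0 synonymous substitutions.
Total: 3 + 0 = 3.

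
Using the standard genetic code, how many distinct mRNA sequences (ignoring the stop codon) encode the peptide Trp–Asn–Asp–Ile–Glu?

Trp: 1 codon.
Asn: 2 codons.
Asp: 2 codons.
Ile: 3 codons.
Glu: 2 codons.
1 × 2 × 2 × 3 × 2 = 24.

24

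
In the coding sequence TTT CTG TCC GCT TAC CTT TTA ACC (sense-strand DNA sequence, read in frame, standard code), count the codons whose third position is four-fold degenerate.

Codon 1 TTT (Phe): third position 2-fold.
Codon 2 CTG (Leu): third position 4-fold.
Codon 3 TCC (Ser): third position 4-fold.
Codon 4 GCT (Ala): third position 4-fold.
Codon 5 TAC (Tyr): third position 2-fold.
Codon 6 CTT (Leu): third position 4-fold.
Codon 7 TTA (Leu): third position 2-fold.
Codon 8 ACC (Thr): third position 4-fold.
Four-fold degenerate third positions: 5.

5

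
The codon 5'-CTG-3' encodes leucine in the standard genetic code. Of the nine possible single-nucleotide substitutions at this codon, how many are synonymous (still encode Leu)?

Position 1: TTG → 1 synonymous.
Position 2: none → 0 synonymous.
Position 3: CTT, CTC, CTA → 3 synonymous.
Total: 1 + 0 + 3 = 4.

4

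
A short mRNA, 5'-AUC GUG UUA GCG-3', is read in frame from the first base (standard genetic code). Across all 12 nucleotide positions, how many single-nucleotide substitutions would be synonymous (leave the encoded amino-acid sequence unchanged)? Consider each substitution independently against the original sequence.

10

Codon 1 (AUC, Ile): 2 synonymous substitutions.
Codon 2 (GUG, Val): 3 synonymous substitutions.
Codon 3 (UUA, Leu): 2 synonymous substitutions.
Codon 4 (GCG, Ala): 3 synonymous substitutions.
Total: 2 + 3 + 2 + 3 = 10.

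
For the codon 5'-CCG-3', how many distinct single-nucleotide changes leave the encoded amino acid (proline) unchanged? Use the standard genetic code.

Position 1: none → 0 synonymous.
Position 2: none → 0 synonymous.
Position 3: CCU, CCC, CCA → 3 synonymous.
Total: 0 + 0 + 3 = 3.

3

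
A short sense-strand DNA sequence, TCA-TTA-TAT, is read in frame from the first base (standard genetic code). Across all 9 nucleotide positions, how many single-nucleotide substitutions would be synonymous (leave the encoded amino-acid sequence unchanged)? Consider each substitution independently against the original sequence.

6

Codon 1 (TCA, Ser): 3 synonymous substitutions.
Codon 2 (TTA, Leu): 2 synonymous substitutions.
Codon 3 (TAT, Tyr): 1 synonymous substitution.
Total: 3 + 2 + 1 = 6.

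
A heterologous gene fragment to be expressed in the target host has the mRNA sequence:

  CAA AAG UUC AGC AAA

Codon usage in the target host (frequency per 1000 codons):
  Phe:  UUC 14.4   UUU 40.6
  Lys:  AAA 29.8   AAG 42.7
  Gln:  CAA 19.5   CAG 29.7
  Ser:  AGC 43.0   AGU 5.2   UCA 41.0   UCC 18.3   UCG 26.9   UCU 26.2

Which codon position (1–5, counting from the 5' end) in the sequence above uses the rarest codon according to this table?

Codon 1 CAA (Gln): 19.5 per 1000.
Codon 2 AAG (Lys): 42.7 per 1000.
Codon 3 UUC (Phe): 14.4 per 1000.
Codon 4 AGC (Ser): 43.0 per 1000.
Codon 5 AAA (Lys): 29.8 per 1000.
Lowest frequency is 14.4 at codon 3.

3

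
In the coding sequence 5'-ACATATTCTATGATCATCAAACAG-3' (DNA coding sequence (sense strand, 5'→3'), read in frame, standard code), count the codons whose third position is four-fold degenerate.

Codon 1 ACA (Thr): third position 4-fold.
Codon 2 TAT (Tyr): third position 2-fold.
Codon 3 TCT (Ser): third position 4-fold.
Codon 4 ATG (Met): third position 1-fold.
Codon 5 ATC (Ile): third position 3-fold.
Codon 6 ATC (Ile): third position 3-fold.
Codon 7 AAA (Lys): third position 2-fold.
Codon 8 CAG (Gln): third position 2-fold.
Four-fold degenerate third positions: 2.

2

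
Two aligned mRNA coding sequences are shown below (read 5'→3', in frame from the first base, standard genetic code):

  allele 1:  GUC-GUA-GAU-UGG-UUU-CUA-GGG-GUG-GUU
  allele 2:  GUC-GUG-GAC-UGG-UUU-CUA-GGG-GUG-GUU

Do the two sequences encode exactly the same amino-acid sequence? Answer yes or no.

Codon 1: GUC Val / GUC Val — identical.
Codon 2: GUA Val / GUG Val — synonymous.
Codon 3: GAU Asp / GAC Asp — synonymous.
Codon 4: UGG Trp / UGG Trp — identical.
Codon 5: UUU Phe / UUU Phe — identical.
Codon 6: CUA Leu / CUA Leu — identical.
Codon 7: GGG Gly / GGG Gly — identical.
Codon 8: GUG Val / GUG Val — identical.
Codon 9: GUU Val / GUU Val — identical.
Nonsynonymous differences: 0 → same protein.

yes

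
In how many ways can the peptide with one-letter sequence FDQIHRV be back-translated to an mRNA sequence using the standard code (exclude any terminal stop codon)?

1152

Phe: 2 codons.
Asp: 2 codons.
Gln: 2 codons.
Ile: 3 codons.
His: 2 codons.
Arg: 6 codons.
Val: 4 codons.
2 × 2 × 2 × 3 × 2 × 6 × 4 = 1152.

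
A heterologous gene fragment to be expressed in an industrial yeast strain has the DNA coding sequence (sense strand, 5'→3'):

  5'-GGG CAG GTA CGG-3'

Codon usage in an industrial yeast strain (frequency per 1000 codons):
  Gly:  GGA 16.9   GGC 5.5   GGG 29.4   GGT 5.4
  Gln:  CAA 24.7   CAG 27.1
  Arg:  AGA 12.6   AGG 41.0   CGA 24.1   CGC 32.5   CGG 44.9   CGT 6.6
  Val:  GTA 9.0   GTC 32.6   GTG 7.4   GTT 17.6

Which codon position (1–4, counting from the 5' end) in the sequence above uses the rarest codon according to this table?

3

Codon 1 GGG (Gly): 29.4 per 1000.
Codon 2 CAG (Gln): 27.1 per 1000.
Codon 3 GTA (Val): 9.0 per 1000.
Codon 4 CGG (Arg): 44.9 per 1000.
Lowest frequency is 9.0 at codon 3.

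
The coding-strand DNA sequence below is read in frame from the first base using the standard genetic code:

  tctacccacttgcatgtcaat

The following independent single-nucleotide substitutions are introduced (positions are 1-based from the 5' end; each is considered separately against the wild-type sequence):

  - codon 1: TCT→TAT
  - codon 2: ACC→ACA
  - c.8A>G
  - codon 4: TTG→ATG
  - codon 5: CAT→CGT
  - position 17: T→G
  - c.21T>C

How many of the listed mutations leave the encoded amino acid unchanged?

2

Codon 1: TCT (Ser) → TAT (Tyr) — missense.
Codon 2: ACC (Thr) → ACA (Thr) — synonymous.
Codon 3: CAC (His) → CGC (Arg) — missense.
Codon 4: TTG (Leu) → ATG (Met) — missense.
Codon 5: CAT (His) → CGT (Arg) — missense.
Codon 6: GTC (Val) → GGC (Gly) — missense.
Codon 7: AAT (Asn) → AAC (Asn) — synonymous.
Synonymous: 2 of 7.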